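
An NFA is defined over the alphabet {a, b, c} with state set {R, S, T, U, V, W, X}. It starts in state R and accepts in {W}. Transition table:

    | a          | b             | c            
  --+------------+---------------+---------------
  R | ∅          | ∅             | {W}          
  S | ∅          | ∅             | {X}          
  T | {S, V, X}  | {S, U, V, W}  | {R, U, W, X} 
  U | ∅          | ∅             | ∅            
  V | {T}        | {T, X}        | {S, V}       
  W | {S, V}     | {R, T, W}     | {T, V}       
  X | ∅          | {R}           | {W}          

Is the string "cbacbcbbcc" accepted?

Yes

Start in {R}.
Read 'c': R→{W}; now {W}.
Read 'b': W→{R, T, W}; now {R, T, W}.
Read 'a': R→∅, T→{S, V, X}, W→{S, V}; now {S, V, X}.
Read 'c': S→{X}, V→{S, V}, X→{W}; now {S, V, W, X}.
Read 'b': S→∅, V→{T, X}, W→{R, T, W}, X→{R}; now {R, T, W, X}.
Read 'c': R→{W}, T→{R, U, W, X}, W→{T, V}, X→{W}; now {R, T, U, V, W, X}.
Read 'b': R→∅, T→{S, U, V, W}, U→∅, V→{T, X}, W→{R, T, W}, X→{R}; now {R, S, T, U, V, W, X}.
Read 'b': R→∅, S→∅, T→{S, U, V, W}, U→∅, V→{T, X}, W→{R, T, W}, X→{R}; now {R, S, T, U, V, W, X}.
Read 'c': R→{W}, S→{X}, T→{R, U, W, X}, U→∅, V→{S, V}, W→{T, V}, X→{W}; now {R, S, T, U, V, W, X}.
Read 'c': R→{W}, S→{X}, T→{R, U, W, X}, U→∅, V→{S, V}, W→{T, V}, X→{W}; now {R, S, T, U, V, W, X}.
The final set {R, S, T, U, V, W, X} contains the accepting state W.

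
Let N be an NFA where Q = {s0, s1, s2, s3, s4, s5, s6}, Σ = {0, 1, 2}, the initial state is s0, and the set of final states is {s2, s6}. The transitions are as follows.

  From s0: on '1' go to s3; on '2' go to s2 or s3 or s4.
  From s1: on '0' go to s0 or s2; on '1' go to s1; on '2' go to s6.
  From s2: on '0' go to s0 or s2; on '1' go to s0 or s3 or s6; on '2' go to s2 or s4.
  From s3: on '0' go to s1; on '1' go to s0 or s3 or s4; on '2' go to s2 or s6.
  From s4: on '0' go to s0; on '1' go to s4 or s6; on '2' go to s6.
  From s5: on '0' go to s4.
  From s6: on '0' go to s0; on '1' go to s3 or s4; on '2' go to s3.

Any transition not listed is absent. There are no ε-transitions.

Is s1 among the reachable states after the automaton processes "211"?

No

Start in {s0}.
Read '2': {s0} → {s2, s3, s4}.
Read '1': {s2, s3, s4} → {s0, s3, s4, s6}.
Read '1': {s0, s3, s4, s6} → {s0, s3, s4, s6}.
State s1 is not in {s0, s3, s4, s6}.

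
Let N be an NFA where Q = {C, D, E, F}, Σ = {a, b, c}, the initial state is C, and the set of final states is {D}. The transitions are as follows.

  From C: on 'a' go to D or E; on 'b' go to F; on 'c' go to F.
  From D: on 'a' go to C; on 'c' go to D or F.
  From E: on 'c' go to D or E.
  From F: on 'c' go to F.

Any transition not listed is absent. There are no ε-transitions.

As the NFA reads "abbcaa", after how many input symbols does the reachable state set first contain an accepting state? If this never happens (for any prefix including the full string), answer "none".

Start in {C}.
Read 'a': {C} → {D, E}.
None of the earlier sets intersect F, but {D, E} does.

1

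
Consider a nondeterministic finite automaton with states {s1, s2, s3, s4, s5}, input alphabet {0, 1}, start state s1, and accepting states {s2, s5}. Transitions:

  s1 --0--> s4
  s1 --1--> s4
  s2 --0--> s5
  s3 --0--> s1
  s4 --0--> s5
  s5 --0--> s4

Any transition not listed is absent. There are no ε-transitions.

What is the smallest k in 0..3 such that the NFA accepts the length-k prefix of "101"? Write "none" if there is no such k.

2

Start in {s1}.
Read '1': {s1} → {s4}.
Read '0': {s4} → {s5}.
None of the earlier sets intersect F, but {s5} does.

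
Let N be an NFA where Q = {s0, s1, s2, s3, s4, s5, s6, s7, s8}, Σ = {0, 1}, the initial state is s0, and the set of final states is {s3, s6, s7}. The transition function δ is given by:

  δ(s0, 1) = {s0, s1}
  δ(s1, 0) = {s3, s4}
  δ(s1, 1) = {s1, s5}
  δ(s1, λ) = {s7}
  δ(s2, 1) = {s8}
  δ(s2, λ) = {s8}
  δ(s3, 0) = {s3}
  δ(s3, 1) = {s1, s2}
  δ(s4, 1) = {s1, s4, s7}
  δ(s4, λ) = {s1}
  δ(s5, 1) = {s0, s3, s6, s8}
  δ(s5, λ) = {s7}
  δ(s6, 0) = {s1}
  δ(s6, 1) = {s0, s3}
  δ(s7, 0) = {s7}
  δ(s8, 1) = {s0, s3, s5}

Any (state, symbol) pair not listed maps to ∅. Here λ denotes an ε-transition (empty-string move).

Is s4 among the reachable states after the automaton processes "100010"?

Yes

Start in {s0}.
Read '1': s0→{s0, s1}; union {s0, s1}; ε-closure = {s0, s1, s7}.
Read '0': s0→∅, s1→{s3, s4}, s7→{s7}; union {s3, s4, s7}; ε-closure = {s1, s3, s4, s7}.
Read '0': s1→{s3, s4}, s3→{s3}, s4→∅, s7→{s7}; union {s3, s4, s7}; ε-closure = {s1, s3, s4, s7}.
Read '0': s1→{s3, s4}, s3→{s3}, s4→∅, s7→{s7}; union {s3, s4, s7}; ε-closure = {s1, s3, s4, s7}.
Read '1': s1→{s1, s5}, s3→{s1, s2}, s4→{s1, s4, s7}, s7→∅; union {s1, s2, s4, s5, s7}; ε-closure = {s1, s2, s4, s5, s7, s8}.
Read '0': s1→{s3, s4}, s2→∅, s4→∅, s5→∅, s7→{s7}, s8→∅; union {s3, s4, s7}; ε-closure = {s1, s3, s4, s7}.
State s4 is in {s1, s3, s4, s7}.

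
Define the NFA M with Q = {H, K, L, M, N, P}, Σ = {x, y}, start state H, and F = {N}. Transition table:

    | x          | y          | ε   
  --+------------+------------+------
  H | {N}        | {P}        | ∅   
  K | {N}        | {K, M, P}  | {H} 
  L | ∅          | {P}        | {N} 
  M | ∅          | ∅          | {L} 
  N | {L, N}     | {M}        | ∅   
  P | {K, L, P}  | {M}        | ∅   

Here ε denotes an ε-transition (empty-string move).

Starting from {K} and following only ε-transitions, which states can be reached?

{H, K}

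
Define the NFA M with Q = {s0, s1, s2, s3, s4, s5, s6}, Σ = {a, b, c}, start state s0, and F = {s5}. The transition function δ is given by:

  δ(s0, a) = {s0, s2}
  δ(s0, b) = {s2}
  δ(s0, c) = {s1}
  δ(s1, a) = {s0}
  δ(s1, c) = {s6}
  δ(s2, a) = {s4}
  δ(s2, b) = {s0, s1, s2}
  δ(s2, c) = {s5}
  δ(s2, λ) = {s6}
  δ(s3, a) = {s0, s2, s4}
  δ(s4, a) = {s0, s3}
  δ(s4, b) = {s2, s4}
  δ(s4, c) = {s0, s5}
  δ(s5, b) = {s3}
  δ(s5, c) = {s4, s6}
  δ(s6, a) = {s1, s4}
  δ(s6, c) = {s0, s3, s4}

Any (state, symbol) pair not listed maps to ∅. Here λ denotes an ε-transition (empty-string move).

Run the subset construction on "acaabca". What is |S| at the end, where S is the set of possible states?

6

Start in {s0}.
Read 'a': {s0} → {s0, s2, s6}.
Read 'c': {s0, s2, s6} → {s0, s1, s3, s4, s5}.
Read 'a': {s0, s1, s3, s4, s5} → {s0, s2, s3, s4, s6}.
Read 'a': {s0, s2, s3, s4, s6} → {s0, s1, s2, s3, s4, s6}.
Read 'b': {s0, s1, s2, s3, s4, s6} → {s0, s1, s2, s4, s6}.
Read 'c': {s0, s1, s2, s4, s6} → {s0, s1, s3, s4, s5, s6}.
Read 'a': {s0, s1, s3, s4, s5, s6} → {s0, s1, s2, s3, s4, s6}.
That set has 6 states.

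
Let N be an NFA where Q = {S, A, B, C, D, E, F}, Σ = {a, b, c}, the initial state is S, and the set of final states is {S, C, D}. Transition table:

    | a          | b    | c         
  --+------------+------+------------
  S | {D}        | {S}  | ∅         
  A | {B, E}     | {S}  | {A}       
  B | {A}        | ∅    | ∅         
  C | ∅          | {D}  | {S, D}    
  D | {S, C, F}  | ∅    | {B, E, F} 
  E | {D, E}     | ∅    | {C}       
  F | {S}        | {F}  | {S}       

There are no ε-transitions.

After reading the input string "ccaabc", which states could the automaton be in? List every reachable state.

∅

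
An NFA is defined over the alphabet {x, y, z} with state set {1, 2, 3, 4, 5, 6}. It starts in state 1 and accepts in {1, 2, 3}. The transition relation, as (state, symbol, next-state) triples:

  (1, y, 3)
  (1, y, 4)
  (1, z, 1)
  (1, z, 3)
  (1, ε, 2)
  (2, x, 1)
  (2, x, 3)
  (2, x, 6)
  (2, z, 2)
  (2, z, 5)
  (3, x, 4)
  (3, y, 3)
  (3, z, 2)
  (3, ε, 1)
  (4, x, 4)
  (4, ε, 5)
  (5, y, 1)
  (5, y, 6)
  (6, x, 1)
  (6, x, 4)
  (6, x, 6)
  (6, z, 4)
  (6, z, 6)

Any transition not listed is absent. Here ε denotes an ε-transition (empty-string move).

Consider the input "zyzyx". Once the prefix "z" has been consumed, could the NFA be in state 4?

No

Start: ε-closure({1}) = {1, 2}.
Read 'z': {1, 2} → {1, 2, 3, 5}.
State 4 is not in {1, 2, 3, 5}.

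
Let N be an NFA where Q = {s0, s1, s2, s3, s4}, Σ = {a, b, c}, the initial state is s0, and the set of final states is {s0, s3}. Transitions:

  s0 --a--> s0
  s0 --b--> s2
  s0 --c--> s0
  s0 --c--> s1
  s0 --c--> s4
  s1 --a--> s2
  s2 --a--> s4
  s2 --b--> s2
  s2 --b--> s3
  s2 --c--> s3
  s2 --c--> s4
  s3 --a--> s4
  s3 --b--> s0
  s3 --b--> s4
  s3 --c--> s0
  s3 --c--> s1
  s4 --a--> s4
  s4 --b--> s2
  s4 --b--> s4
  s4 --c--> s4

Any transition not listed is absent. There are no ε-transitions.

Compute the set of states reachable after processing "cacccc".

Start in {s0}.
Read 'c': s0→{s0, s1, s4}; now {s0, s1, s4}.
Read 'a': s0→{s0}, s1→{s2}, s4→{s4}; now {s0, s2, s4}.
Read 'c': s0→{s0, s1, s4}, s2→{s3, s4}, s4→{s4}; now {s0, s1, s3, s4}.
Read 'c': s0→{s0, s1, s4}, s1→∅, s3→{s0, s1}, s4→{s4}; now {s0, s1, s4}.
Read 'c': s0→{s0, s1, s4}, s1→∅, s4→{s4}; now {s0, s1, s4}.
Read 'c': s0→{s0, s1, s4}, s1→∅, s4→{s4}; now {s0, s1, s4}.

{s0, s1, s4}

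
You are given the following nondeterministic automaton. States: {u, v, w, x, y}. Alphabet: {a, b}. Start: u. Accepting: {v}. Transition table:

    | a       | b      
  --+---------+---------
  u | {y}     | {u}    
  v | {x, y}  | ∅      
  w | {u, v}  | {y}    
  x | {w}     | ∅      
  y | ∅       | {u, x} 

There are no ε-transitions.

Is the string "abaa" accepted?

Yes

Start in {u}.
Read 'a': u→{y}; now {y}.
Read 'b': y→{u, x}; now {u, x}.
Read 'a': u→{y}, x→{w}; now {w, y}.
Read 'a': w→{u, v}, y→∅; now {u, v}.
The final set {u, v} contains the accepting state v.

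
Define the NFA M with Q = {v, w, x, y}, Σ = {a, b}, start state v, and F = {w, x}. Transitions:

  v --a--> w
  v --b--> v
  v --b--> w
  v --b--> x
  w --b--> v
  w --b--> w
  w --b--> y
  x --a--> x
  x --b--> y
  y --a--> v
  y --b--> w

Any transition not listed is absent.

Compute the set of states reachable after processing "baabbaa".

Start in {v}.
Read 'b': {v} → {v, w, x}.
Read 'a': {v, w, x} → {w, x}.
Read 'a': {w, x} → {x}.
Read 'b': {x} → {y}.
Read 'b': {y} → {w}.
Read 'a': {w} → ∅.
The set is empty and remains empty for the remaining 1 symbol.

∅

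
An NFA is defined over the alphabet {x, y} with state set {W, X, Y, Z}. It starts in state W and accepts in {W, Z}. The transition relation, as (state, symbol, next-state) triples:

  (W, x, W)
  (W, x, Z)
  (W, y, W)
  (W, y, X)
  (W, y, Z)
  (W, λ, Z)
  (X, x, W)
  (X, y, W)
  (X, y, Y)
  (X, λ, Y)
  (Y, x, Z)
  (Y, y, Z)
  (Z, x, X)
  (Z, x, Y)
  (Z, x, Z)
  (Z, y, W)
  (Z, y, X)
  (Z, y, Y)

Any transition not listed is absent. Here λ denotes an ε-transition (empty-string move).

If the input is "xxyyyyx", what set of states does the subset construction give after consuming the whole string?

{W, X, Y, Z}

Start: ε-closure({W}) = {W, Z}.
Read 'x': {W, Z} → {W, X, Y, Z}.
Read 'x': {W, X, Y, Z} → {W, X, Y, Z}.
Read 'y': {W, X, Y, Z} → {W, X, Y, Z}.
Read 'y': {W, X, Y, Z} → {W, X, Y, Z}.
Read 'y': {W, X, Y, Z} → {W, X, Y, Z}.
Read 'y': {W, X, Y, Z} → {W, X, Y, Z}.
Read 'x': {W, X, Y, Z} → {W, X, Y, Z}.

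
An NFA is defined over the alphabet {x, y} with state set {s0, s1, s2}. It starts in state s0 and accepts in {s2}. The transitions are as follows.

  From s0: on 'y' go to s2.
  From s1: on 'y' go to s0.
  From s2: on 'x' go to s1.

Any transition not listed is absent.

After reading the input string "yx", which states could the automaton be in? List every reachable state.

Start in {s0}.
Read 'y': s0→{s2}; now {s2}.
Read 'x': s2→{s1}; now {s1}.

{s1}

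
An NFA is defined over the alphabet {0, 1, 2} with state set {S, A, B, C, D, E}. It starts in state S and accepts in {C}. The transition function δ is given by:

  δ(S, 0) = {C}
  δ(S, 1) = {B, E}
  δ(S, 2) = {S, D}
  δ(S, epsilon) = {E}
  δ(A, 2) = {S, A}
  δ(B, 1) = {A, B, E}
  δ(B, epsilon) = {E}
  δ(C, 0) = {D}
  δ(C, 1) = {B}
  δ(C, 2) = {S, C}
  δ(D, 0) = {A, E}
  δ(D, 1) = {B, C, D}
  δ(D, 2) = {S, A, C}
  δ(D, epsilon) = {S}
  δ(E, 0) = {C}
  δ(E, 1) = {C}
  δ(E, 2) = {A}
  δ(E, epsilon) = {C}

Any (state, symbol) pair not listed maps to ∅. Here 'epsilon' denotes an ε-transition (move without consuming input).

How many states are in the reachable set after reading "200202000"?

5

Start: ε-closure({S}) = {S, C, E}.
Read '2': S→{S, D}, C→{S, C}, E→{A}; union {S, A, C, D}; ε-closure = {S, A, C, D, E}.
Read '0': S→{C}, A→∅, C→{D}, D→{A, E}, E→{C}; union {A, C, D, E}; ε-closure = {S, A, C, D, E}.
Read '0': S→{C}, A→∅, C→{D}, D→{A, E}, E→{C}; union {A, C, D, E}; ε-closure = {S, A, C, D, E}.
Read '2': S→{S, D}, A→{S, A}, C→{S, C}, D→{S, A, C}, E→{A}; union {S, A, C, D}; ε-closure = {S, A, C, D, E}.
Read '0': S→{C}, A→∅, C→{D}, D→{A, E}, E→{C}; union {A, C, D, E}; ε-closure = {S, A, C, D, E}.
Read '2': S→{S, D}, A→{S, A}, C→{S, C}, D→{S, A, C}, E→{A}; union {S, A, C, D}; ε-closure = {S, A, C, D, E}.
Read '0': S→{C}, A→∅, C→{D}, D→{A, E}, E→{C}; union {A, C, D, E}; ε-closure = {S, A, C, D, E}.
Read '0': S→{C}, A→∅, C→{D}, D→{A, E}, E→{C}; union {A, C, D, E}; ε-closure = {S, A, C, D, E}.
Read '0': S→{C}, A→∅, C→{D}, D→{A, E}, E→{C}; union {A, C, D, E}; ε-closure = {S, A, C, D, E}.
That set has 5 states.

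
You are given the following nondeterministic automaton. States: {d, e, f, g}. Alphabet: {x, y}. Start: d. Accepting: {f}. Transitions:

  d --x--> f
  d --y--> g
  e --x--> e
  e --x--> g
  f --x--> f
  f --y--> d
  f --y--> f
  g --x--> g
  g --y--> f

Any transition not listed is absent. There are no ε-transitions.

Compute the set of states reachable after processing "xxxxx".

Start in {d}.
Read 'x': {d} → {f}.
Read 'x': {f} → {f}.
Read 'x': {f} → {f}.
Read 'x': {f} → {f}.
Read 'x': {f} → {f}.

{f}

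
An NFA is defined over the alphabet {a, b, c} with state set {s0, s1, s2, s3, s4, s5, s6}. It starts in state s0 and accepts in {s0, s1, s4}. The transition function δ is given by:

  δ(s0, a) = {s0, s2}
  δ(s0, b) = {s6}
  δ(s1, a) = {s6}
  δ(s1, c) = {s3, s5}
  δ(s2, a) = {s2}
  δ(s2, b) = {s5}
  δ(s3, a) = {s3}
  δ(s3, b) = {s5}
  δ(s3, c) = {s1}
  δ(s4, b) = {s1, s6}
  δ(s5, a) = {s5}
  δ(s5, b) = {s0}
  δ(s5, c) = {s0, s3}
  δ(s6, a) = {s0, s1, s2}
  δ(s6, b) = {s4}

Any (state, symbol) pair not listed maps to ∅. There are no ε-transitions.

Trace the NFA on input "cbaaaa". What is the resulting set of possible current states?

Start in {s0}.
Read 'c': {s0} → ∅.
The set is empty and remains empty for the remaining 5 symbols.

∅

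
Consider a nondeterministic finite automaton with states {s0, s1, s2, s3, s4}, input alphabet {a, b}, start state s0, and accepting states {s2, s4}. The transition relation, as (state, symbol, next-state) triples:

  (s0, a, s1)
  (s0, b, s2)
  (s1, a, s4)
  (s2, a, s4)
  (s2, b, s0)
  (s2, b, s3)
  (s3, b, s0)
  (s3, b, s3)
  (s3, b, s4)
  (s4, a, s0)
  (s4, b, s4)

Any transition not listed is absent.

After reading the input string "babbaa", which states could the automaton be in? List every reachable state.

{s1}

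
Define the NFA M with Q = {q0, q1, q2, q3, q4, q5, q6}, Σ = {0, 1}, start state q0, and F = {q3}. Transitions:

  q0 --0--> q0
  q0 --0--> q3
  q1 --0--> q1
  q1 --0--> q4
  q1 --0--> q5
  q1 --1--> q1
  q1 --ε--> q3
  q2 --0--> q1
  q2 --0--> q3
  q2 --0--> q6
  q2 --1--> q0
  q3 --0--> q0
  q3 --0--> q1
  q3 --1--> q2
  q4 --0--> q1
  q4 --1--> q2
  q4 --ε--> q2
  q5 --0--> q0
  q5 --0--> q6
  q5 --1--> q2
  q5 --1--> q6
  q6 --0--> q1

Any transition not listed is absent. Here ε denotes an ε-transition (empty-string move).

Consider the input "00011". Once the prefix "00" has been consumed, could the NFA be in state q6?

Start in {q0}.
Read '0': {q0} → {q0, q3}.
Read '0': {q0, q3} → {q0, q1, q3}.
State q6 is not in {q0, q1, q3}.

No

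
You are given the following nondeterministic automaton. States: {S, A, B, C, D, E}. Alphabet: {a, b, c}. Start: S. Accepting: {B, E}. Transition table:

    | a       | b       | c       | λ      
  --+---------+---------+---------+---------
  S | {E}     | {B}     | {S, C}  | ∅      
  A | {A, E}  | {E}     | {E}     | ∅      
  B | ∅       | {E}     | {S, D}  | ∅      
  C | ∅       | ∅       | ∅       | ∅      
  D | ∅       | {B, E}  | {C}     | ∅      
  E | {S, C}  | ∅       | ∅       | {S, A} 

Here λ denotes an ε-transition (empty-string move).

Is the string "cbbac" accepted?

Yes

Start in {S}.
Read 'c': {S} → {S, C}.
Read 'b': {S, C} → {B}.
Read 'b': {B} → {S, A, E}.
Read 'a': {S, A, E} → {S, A, C, E}.
Read 'c': {S, A, C, E} → {S, A, C, E}.
The final set {S, A, C, E} contains the accepting state E.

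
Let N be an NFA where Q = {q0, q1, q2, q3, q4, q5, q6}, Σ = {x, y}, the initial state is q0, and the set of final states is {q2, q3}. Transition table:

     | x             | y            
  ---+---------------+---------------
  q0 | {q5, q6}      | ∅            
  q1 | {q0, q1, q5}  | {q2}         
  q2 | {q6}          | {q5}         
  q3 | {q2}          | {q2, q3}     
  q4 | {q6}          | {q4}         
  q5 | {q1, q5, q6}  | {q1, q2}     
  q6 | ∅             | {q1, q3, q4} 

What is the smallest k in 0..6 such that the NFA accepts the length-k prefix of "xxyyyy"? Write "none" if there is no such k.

Start in {q0}.
Read 'x': {q0} → {q5, q6}.
Read 'x': {q5, q6} → {q1, q5, q6}.
Read 'y': {q1, q5, q6} → {q1, q2, q3, q4}.
None of the earlier sets intersect F, but {q1, q2, q3, q4} does.

3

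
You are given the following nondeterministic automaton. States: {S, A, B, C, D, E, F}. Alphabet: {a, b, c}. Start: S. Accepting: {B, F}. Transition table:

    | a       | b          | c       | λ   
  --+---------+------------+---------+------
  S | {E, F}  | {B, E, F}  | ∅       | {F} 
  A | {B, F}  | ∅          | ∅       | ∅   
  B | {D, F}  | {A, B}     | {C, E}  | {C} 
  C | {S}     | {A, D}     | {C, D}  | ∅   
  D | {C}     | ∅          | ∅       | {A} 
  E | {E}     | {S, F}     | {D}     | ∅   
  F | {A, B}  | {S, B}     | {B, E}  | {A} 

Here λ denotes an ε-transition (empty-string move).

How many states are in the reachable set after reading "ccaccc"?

3

Start: ε-closure({S}) = {S, A, F}.
Read 'c': {S, A, F} → {B, C, E}.
Read 'c': {B, C, E} → {A, C, D, E}.
Read 'a': {A, C, D, E} → {S, A, B, C, E, F}.
Read 'c': {S, A, B, C, E, F} → {A, B, C, D, E}.
Read 'c': {A, B, C, D, E} → {A, C, D, E}.
Read 'c': {A, C, D, E} → {A, C, D}.
That set has 3 states.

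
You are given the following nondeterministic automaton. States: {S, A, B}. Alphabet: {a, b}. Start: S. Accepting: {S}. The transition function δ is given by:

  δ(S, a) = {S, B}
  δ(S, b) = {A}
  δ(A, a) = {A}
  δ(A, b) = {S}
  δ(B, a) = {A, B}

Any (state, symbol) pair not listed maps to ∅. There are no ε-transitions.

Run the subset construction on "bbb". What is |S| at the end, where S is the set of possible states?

1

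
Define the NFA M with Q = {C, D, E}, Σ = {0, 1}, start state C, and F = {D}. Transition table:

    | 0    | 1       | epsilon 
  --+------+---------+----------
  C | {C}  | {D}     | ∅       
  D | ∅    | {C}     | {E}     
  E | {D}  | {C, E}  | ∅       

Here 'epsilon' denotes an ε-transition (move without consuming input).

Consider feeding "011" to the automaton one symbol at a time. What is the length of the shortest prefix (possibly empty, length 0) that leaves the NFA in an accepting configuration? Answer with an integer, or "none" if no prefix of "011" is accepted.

2

Start in {C}.
Read '0': C→{C}; now {C}.
Read '1': C→{D}; union {D}; ε-closure = {D, E}.
None of the earlier sets intersect F, but {D, E} does.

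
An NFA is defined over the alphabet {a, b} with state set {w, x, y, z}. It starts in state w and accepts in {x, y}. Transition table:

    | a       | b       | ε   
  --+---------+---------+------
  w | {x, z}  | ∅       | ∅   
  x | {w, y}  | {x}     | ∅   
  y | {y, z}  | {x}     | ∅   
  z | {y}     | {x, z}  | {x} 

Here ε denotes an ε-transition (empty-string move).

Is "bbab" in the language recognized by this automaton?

Start in {w}.
Read 'b': w→∅; now ∅.
The set is empty and remains empty for the remaining 3 symbols.
The final set ∅ contains no accepting state.

No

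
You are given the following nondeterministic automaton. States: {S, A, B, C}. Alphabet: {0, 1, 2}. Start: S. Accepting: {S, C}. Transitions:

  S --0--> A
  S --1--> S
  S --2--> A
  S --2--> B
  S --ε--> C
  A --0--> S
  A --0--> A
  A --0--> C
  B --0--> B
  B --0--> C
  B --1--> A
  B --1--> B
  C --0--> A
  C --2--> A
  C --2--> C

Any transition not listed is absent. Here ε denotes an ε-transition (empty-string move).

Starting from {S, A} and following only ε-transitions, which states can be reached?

{S, A, C}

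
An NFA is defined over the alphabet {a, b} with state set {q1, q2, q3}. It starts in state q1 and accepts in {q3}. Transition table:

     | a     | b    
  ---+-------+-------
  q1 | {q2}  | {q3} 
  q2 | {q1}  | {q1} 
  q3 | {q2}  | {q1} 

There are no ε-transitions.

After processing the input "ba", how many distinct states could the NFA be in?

Start in {q1}.
Read 'b': {q1} → {q3}.
Read 'a': {q3} → {q2}.
That set has 1 state.

1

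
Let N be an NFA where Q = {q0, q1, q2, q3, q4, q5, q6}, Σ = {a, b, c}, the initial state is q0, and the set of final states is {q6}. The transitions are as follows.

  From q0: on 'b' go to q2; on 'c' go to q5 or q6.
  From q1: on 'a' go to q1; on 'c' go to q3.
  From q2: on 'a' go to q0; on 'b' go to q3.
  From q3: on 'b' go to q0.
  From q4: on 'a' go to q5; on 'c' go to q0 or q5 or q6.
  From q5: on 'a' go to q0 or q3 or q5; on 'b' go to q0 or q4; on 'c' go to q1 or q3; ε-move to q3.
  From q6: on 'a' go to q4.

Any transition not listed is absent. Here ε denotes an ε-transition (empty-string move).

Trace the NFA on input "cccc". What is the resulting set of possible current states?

Start in {q0}.
Read 'c': {q0} → {q3, q5, q6}.
Read 'c': {q3, q5, q6} → {q1, q3}.
Read 'c': {q1, q3} → {q3}.
Read 'c': {q3} → ∅.

∅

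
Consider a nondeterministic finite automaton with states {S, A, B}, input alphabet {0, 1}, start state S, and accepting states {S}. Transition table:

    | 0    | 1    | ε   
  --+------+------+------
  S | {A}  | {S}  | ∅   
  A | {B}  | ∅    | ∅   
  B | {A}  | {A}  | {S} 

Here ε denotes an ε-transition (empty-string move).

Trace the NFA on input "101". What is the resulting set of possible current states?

∅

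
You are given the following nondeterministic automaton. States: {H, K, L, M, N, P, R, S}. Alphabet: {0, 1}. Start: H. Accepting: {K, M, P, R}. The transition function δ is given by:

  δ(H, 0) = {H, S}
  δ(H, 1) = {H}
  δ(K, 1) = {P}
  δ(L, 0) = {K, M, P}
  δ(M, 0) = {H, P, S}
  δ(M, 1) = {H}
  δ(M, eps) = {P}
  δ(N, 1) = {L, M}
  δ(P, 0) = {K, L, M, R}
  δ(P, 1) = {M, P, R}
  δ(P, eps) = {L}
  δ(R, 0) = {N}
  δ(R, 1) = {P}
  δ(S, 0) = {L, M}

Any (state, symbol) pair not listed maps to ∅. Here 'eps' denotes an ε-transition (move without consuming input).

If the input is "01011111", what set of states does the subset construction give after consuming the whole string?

{H}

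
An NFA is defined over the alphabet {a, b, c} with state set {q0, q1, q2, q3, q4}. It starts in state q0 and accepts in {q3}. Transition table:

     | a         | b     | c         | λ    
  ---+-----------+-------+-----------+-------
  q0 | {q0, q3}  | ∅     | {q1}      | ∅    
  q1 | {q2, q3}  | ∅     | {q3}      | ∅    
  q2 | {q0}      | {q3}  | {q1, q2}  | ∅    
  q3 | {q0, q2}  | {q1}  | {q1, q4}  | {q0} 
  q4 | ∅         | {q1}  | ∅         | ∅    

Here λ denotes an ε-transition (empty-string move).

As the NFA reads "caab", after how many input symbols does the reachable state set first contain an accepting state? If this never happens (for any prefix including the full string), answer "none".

2

Start in {q0}.
Read 'c': {q0} → {q1}.
Read 'a': {q1} → {q0, q2, q3}.
None of the earlier sets intersect F, but {q0, q2, q3} does.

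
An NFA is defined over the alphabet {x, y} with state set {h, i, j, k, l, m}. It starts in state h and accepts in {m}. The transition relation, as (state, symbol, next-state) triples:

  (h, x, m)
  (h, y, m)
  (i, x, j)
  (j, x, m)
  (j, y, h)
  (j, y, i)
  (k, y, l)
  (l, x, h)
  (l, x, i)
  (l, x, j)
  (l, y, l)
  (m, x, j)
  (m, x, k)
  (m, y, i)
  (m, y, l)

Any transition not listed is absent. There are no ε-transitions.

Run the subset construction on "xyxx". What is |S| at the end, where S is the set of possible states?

Start in {h}.
Read 'x': h→{m}; now {m}.
Read 'y': m→{i, l}; now {i, l}.
Read 'x': i→{j}, l→{h, i, j}; now {h, i, j}.
Read 'x': h→{m}, i→{j}, j→{m}; now {j, m}.
That set has 2 states.

2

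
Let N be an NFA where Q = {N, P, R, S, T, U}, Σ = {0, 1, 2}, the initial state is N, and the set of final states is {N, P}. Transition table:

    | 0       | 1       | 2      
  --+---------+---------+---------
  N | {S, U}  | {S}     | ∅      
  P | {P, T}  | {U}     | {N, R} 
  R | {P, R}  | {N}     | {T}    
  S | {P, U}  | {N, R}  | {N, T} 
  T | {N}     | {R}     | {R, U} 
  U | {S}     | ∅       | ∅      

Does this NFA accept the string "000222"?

Start in {N}.
Read '0': N→{S, U}; now {S, U}.
Read '0': S→{P, U}, U→{S}; now {P, S, U}.
Read '0': P→{P, T}, S→{P, U}, U→{S}; now {P, S, T, U}.
Read '2': P→{N, R}, S→{N, T}, T→{R, U}, U→∅; now {N, R, T, U}.
Read '2': N→∅, R→{T}, T→{R, U}, U→∅; now {R, T, U}.
Read '2': R→{T}, T→{R, U}, U→∅; now {R, T, U}.
The final set {R, T, U} contains no accepting state.

No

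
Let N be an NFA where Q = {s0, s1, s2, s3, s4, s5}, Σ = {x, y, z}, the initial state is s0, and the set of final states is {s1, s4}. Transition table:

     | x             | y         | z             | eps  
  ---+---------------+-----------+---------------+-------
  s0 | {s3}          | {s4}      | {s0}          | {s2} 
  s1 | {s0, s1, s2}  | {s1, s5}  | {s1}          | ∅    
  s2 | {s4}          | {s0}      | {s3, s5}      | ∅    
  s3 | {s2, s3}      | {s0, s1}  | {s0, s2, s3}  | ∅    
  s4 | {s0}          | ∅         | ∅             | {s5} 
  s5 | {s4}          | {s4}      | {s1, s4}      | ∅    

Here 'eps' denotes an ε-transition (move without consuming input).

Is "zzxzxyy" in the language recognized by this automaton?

Yes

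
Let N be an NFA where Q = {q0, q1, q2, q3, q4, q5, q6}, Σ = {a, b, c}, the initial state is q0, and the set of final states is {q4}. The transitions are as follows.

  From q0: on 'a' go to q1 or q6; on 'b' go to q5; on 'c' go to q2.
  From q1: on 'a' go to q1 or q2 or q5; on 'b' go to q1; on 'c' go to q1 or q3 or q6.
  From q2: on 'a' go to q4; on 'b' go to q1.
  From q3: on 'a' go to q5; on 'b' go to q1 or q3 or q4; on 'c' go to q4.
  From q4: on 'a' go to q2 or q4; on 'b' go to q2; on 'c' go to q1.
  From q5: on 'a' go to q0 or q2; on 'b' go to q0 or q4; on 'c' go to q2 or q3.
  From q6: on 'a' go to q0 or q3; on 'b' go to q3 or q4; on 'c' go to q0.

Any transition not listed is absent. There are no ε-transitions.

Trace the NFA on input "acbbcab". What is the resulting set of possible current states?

{q0, q1, q2, q3, q4, q5}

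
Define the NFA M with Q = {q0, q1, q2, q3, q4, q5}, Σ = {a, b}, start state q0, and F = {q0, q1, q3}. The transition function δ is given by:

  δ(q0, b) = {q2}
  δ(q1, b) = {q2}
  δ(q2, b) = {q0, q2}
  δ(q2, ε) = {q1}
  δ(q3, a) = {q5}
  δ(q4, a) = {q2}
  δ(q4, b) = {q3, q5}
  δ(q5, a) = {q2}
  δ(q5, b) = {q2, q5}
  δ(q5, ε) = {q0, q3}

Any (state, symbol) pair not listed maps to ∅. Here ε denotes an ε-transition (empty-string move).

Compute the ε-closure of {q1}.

{q1}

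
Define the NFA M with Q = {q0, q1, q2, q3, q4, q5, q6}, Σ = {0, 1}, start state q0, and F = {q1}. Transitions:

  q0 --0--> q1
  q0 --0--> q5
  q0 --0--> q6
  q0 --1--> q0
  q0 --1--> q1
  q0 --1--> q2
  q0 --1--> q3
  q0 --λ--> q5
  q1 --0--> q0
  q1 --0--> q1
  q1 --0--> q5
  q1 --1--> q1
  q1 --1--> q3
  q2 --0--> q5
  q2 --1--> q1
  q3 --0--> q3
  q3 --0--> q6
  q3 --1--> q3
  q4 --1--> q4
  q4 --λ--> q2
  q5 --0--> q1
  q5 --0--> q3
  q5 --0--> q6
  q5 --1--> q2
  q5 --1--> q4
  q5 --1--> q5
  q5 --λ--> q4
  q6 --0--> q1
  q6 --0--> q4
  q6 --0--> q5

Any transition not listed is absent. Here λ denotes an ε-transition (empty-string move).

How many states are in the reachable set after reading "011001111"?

6

Start: ε-closure({q0}) = {q0, q2, q4, q5}.
Read '0': {q0, q2, q4, q5} → {q1, q2, q3, q4, q5, q6}.
Read '1': {q1, q2, q3, q4, q5, q6} → {q1, q2, q3, q4, q5}.
Read '1': {q1, q2, q3, q4, q5} → {q1, q2, q3, q4, q5}.
Read '0': {q1, q2, q3, q4, q5} → {q0, q1, q2, q3, q4, q5, q6}.
Read '0': {q0, q1, q2, q3, q4, q5, q6} → {q0, q1, q2, q3, q4, q5, q6}.
Read '1': {q0, q1, q2, q3, q4, q5, q6} → {q0, q1, q2, q3, q4, q5}.
Read '1': {q0, q1, q2, q3, q4, q5} → {q0, q1, q2, q3, q4, q5}.
Read '1': {q0, q1, q2, q3, q4, q5} → {q0, q1, q2, q3, q4, q5}.
Read '1': {q0, q1, q2, q3, q4, q5} → {q0, q1, q2, q3, q4, q5}.
That set has 6 states.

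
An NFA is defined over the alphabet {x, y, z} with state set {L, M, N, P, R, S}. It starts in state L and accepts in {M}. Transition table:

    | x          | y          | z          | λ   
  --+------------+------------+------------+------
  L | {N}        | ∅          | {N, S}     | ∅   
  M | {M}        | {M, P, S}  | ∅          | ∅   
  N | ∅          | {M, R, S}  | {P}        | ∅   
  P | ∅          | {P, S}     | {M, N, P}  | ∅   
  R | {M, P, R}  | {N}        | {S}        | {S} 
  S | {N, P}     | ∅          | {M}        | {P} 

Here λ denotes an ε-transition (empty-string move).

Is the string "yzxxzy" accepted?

No

Start in {L}.
Read 'y': {L} → ∅.
The set is empty and remains empty for the remaining 5 symbols.
The final set ∅ contains no accepting state.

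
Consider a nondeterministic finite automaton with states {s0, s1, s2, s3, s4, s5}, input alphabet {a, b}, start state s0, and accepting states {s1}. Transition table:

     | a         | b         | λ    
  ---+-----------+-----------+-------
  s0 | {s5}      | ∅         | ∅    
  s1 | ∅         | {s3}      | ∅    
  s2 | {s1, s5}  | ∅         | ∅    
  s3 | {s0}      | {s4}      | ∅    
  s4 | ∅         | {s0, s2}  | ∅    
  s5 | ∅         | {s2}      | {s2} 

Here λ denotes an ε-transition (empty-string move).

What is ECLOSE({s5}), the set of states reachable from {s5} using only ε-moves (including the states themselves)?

{s2, s5}

Begin with {s5}.
ε-move s5 → s2; add s2.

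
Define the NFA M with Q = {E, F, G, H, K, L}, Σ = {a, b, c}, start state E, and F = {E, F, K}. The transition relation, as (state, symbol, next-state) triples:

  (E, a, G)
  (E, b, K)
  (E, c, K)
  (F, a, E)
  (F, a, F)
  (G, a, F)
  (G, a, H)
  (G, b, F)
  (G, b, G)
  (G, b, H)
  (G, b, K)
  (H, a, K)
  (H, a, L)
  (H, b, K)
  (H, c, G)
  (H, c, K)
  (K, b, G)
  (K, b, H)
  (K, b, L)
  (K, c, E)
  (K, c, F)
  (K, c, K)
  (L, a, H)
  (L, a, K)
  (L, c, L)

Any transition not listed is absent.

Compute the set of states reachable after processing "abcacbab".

{G, H, K, L}

Start in {E}.
Read 'a': E→{G}; now {G}.
Read 'b': G→{F, G, H, K}; now {F, G, H, K}.
Read 'c': F→∅, G→∅, H→{G, K}, K→{E, F, K}; now {E, F, G, K}.
Read 'a': E→{G}, F→{E, F}, G→{F, H}, K→∅; now {E, F, G, H}.
Read 'c': E→{K}, F→∅, G→∅, H→{G, K}; now {G, K}.
Read 'b': G→{F, G, H, K}, K→{G, H, L}; now {F, G, H, K, L}.
Read 'a': F→{E, F}, G→{F, H}, H→{K, L}, K→∅, L→{H, K}; now {E, F, H, K, L}.
Read 'b': E→{K}, F→∅, H→{K}, K→{G, H, L}, L→∅; now {G, H, K, L}.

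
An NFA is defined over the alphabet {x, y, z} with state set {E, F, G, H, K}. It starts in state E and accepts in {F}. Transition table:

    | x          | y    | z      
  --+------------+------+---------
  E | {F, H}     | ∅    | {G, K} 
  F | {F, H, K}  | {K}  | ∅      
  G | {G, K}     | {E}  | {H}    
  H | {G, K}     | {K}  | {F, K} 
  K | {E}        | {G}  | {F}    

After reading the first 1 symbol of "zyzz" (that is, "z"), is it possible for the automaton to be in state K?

Yes

Start in {E}.
Read 'z': {E} → {G, K}.
State K is in {G, K}.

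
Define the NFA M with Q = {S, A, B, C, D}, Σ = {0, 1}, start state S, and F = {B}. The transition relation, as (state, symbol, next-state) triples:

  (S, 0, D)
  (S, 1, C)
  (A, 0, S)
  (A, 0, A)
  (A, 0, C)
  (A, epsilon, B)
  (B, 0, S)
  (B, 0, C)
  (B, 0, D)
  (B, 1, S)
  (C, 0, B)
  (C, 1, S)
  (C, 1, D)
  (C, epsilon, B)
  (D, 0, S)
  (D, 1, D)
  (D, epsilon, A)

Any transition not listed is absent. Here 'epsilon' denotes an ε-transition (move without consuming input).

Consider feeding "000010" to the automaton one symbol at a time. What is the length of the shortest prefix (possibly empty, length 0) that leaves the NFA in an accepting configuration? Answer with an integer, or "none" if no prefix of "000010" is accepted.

1

Start in {S}.
Read '0': S→{D}; union {D}; ε-closure = {A, B, D}.
None of the earlier sets intersect F, but {A, B, D} does.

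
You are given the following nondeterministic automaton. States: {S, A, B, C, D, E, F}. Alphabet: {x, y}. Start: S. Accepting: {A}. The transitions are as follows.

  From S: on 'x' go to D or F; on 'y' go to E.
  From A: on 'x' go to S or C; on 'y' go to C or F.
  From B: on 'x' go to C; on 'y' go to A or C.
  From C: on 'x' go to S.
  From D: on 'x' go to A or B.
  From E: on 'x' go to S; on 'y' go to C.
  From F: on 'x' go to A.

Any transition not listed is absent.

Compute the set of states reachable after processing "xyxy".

∅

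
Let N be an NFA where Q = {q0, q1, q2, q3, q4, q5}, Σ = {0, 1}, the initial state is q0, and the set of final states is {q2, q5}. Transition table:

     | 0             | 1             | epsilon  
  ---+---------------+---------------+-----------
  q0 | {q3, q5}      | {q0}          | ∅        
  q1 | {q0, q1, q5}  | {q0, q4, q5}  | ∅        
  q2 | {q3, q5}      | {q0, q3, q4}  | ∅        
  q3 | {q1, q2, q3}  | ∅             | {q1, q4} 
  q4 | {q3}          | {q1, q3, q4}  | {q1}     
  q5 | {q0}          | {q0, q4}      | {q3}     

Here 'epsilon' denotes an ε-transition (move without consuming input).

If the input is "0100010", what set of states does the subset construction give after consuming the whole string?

Start in {q0}.
Read '0': {q0} → {q1, q3, q4, q5}.
Read '1': {q1, q3, q4, q5} → {q0, q1, q3, q4, q5}.
Read '0': {q0, q1, q3, q4, q5} → {q0, q1, q2, q3, q4, q5}.
Read '0': {q0, q1, q2, q3, q4, q5} → {q0, q1, q2, q3, q4, q5}.
Read '0': {q0, q1, q2, q3, q4, q5} → {q0, q1, q2, q3, q4, q5}.
Read '1': {q0, q1, q2, q3, q4, q5} → {q0, q1, q3, q4, q5}.
Read '0': {q0, q1, q3, q4, q5} → {q0, q1, q2, q3, q4, q5}.

{q0, q1, q2, q3, q4, q5}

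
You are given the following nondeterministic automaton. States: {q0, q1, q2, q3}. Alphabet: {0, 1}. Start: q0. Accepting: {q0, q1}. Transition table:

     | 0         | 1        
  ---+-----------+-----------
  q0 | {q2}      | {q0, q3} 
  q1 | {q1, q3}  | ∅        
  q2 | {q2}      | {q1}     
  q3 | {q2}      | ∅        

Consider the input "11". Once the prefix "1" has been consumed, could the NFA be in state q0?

Start in {q0}.
Read '1': {q0} → {q0, q3}.
State q0 is in {q0, q3}.

Yes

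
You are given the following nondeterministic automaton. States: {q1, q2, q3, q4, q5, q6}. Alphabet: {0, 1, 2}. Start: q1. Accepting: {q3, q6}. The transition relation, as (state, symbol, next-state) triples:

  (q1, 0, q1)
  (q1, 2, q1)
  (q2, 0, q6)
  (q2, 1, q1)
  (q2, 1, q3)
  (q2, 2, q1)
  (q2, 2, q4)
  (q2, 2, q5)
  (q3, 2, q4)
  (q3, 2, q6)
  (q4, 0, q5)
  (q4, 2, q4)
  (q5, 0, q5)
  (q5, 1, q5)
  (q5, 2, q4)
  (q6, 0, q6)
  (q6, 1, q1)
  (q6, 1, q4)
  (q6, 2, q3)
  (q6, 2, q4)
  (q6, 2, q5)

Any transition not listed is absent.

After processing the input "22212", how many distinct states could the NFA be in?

0

Start in {q1}.
Read '2': {q1} → {q1}.
Read '2': {q1} → {q1}.
Read '2': {q1} → {q1}.
Read '1': {q1} → ∅.
The set is empty and remains empty for the remaining 1 symbol.
That set has 0 states.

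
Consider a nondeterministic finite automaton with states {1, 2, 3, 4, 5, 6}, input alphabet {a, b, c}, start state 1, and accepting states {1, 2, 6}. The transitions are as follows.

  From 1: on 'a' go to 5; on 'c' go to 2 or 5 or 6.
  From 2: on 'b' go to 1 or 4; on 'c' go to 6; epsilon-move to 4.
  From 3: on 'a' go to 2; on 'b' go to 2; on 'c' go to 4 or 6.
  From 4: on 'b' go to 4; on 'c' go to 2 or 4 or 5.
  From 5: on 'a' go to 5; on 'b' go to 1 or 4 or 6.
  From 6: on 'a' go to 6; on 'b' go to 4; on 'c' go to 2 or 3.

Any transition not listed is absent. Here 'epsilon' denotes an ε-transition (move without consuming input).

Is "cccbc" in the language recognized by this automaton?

Yes

Start in {1}.
Read 'c': {1} → {2, 4, 5, 6}.
Read 'c': {2, 4, 5, 6} → {2, 3, 4, 5, 6}.
Read 'c': {2, 3, 4, 5, 6} → {2, 3, 4, 5, 6}.
Read 'b': {2, 3, 4, 5, 6} → {1, 2, 4, 6}.
Read 'c': {1, 2, 4, 6} → {2, 3, 4, 5, 6}.
The final set {2, 3, 4, 5, 6} contains the accepting states 2, 6.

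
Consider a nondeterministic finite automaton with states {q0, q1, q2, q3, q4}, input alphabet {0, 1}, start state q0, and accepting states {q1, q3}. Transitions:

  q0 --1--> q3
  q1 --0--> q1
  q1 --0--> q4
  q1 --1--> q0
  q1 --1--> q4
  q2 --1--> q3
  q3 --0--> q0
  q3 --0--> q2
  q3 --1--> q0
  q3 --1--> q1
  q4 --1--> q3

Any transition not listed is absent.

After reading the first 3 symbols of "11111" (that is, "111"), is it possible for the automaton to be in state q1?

No

Start in {q0}.
Read '1': q0→{q3}; now {q3}.
Read '1': q3→{q0, q1}; now {q0, q1}.
Read '1': q0→{q3}, q1→{q0, q4}; now {q0, q3, q4}.
State q1 is not in {q0, q3, q4}.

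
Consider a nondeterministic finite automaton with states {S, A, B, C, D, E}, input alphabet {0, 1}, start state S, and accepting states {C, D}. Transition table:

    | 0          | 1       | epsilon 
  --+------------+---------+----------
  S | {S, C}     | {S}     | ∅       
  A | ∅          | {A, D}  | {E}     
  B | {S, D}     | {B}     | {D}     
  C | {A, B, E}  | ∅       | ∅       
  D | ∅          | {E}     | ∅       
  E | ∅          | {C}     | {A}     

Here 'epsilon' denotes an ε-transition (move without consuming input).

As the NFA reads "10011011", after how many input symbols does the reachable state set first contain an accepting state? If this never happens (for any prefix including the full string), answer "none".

Start in {S}.
Read '1': {S} → {S}.
Read '0': {S} → {S, C}.
None of the earlier sets intersect F, but {S, C} does.

2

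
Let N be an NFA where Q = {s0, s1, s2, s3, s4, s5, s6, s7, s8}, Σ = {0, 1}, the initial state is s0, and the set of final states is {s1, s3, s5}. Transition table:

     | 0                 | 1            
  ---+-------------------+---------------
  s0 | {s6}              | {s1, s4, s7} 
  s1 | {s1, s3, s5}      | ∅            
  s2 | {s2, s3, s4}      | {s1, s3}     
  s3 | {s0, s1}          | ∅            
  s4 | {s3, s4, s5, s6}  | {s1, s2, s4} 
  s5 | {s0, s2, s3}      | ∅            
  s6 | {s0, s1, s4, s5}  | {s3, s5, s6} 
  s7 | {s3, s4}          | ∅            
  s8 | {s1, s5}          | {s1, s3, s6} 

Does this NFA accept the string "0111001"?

Start in {s0}.
Read '0': {s0} → {s6}.
Read '1': {s6} → {s3, s5, s6}.
Read '1': {s3, s5, s6} → {s3, s5, s6}.
Read '1': {s3, s5, s6} → {s3, s5, s6}.
Read '0': {s3, s5, s6} → {s0, s1, s2, s3, s4, s5}.
Read '0': {s0, s1, s2, s3, s4, s5} → {s0, s1, s2, s3, s4, s5, s6}.
Read '1': {s0, s1, s2, s3, s4, s5, s6} → {s1, s2, s3, s4, s5, s6, s7}.
The final set {s1, s2, s3, s4, s5, s6, s7} contains the accepting states s1, s3, s5.

Yes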